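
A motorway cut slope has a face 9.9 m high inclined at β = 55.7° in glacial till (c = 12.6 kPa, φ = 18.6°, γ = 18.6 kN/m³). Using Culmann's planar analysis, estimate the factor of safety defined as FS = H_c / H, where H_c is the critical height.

FS = 1.06

H_c = (4c/γ) · sinβ cosφ / [1 − cos(β − φ)]
    = (4·12.6/18.6) · sin55.7°·cos18.6° / [1 − cos37.1°]
    = 2.710 · 0.7829 / 0.2024 = 10.48 m
FS = H_c / H = 10.48 / 9.9 = 1.059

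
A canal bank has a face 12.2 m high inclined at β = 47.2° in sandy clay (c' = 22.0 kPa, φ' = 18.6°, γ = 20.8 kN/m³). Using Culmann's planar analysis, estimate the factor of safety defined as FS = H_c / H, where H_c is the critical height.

H_c = (4c'/γ) · sinβ cosφ' / [1 − cos(β − φ')]
    = (4·22.0/20.8) · sin47.2°·cos18.6° / [1 − cos28.6°]
    = 4.231 · 0.6954 / 0.1220 = 24.11 m
FS = H_c / H = 24.11 / 12.2 = 1.976

FS = 1.98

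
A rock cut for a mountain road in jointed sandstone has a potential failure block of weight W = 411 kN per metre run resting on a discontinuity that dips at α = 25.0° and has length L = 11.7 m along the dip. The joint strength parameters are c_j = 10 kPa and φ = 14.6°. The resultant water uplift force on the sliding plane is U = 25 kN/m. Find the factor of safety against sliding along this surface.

Resolving the block weight along and normal to the plane and applying the Mohr–Coulomb strength on the joint:
N' = W cosα − U = 411·cos25.0° − 25 = 347.5 kN/m
Driving force T = W sinα = 411·sin25.0° = 173.7 kN/m
Resisting force R = c_j·L + N'·tanφ = 10·11.7 + 347.5·tan14.6° = 117.0 + 90.5 = 207.5 kN/m
FS = R / T = 207.5 / 173.7 = 1.195

FS = 1.19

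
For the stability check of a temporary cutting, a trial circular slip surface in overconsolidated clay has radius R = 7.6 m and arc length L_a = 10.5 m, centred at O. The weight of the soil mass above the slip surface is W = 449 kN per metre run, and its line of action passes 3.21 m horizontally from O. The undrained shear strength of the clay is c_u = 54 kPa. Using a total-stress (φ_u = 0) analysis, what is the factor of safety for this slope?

Taking moments about the centre O, the resisting moment is provided by the undrained shear strength acting along the arc:
M_R = c_u·L_a·R = 54·10.50·7.6 = 4309.2 kN·m/m
M_D = W·d = 449·3.21 = 1441.3 kN·m/m
FS = M_R / M_D = 4309.2 / 1441.3 = 2.990

FS = 2.99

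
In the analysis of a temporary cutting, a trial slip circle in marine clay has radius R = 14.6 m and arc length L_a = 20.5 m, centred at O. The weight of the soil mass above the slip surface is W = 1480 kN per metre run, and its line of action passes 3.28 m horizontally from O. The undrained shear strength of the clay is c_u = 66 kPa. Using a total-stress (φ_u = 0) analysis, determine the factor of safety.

Taking moments about the centre O, the resisting moment is provided by the undrained shear strength acting along the arc:
M_R = c_u·L_a·R = 66·20.50·14.6 = 19753.8 kN·m/m
M_D = W·d = 1480·3.28 = 4854.4 kN·m/m
FS = M_R / M_D = 19753.8 / 4854.4 = 4.069

FS = 4.07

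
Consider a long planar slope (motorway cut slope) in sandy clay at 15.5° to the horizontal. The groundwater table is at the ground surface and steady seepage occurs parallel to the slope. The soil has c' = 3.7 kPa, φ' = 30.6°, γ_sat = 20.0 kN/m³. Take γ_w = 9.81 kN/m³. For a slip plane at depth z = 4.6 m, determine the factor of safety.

With seepage parallel to the slope and the water table at the surface, the effective normal stress on the slip plane uses the buoyant unit weight γ' = γ_sat − γ_w while the driving shear stress uses γ_sat:
FS = [c' + γ' z cos²β tanφ'] / [γ_sat z sinβ cosβ]
γ' = 20.0 − 9.81 = 10.19 kN/m³
Numerator = 3.7 + 10.19·4.6·cos²15.5°·tan30.6° = 3.7 + 10.19·4.6·0.9286·0.5914 = 29.441 kPa
Denominator = 20.0·4.6·sin15.5°·cos15.5° = 20.0·4.6·0.2672·0.9636 = 23.692 kPa
FS = 29.441 / 23.692 = 1.243

FS = 1.24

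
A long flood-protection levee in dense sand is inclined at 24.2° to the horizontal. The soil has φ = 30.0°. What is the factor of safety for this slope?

FS = 1.28

For a dry cohesionless infinite slope the factor of safety is FS = tanφ / tanβ.
FS = tan30.0° / tan24.2° = 0.5774 / 0.4494 = 1.285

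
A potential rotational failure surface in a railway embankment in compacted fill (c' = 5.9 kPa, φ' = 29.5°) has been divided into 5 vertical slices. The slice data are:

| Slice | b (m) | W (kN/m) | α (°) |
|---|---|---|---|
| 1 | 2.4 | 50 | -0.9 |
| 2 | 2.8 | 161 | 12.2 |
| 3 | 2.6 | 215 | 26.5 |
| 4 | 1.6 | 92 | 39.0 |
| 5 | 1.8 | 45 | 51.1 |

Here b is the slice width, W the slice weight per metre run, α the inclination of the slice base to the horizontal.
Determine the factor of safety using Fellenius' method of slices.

FS = 1.62

Ordinary method of slices: FS = Σ[c'·Δl_i + (W_i cosα_i)·tanφ'] / Σ W_i sinα_i, with Δl_i = b_i / cosα_i.
Slice 1: Δl = 2.4/cos(-0.9°) = 2.400 m; N'_1 = 50·cos(-0.9°) = 50.0; c'Δl = 14.16; W sinα = -0.8
Slice 2: Δl = 2.8/cos12.2° = 2.865 m; N'_2 = 161·cos12.2° = 157.4; c'Δl = 16.90; W sinα = 34.0
Slice 3: Δl = 2.6/cos26.5° = 2.905 m; N'_3 = 215·cos26.5° = 192.4; c'Δl = 17.14; W sinα = 95.9
Slice 4: Δl = 1.6/cos39.0° = 2.059 m; N'_4 = 92·cos39.0° = 71.5; c'Δl = 12.15; W sinα = 57.9
Slice 5: Δl = 1.8/cos51.1° = 2.866 m; N'_5 = 45·cos51.1° = 28.3; c'Δl = 16.91; W sinα = 35.0
Σc'Δl = 77.3 kN/m; ΣN' = 499.5 kN/m; ΣW sinα = 222.1 kN/m
Resisting = 77.3 + 499.5·tan29.5° = 77.3 + 282.6 = 359.9 kN/m
FS = 359.9 / 222.1 = 1.620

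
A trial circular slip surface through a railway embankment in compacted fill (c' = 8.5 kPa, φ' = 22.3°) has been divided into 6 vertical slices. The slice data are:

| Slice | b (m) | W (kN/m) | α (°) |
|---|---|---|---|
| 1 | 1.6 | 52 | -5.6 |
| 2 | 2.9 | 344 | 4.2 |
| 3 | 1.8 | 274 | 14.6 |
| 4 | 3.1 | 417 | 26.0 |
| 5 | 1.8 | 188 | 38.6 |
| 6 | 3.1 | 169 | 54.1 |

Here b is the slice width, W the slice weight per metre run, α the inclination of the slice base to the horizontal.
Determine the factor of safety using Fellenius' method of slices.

FS = 1.28

Ordinary method of slices: FS = Σ[c'·Δl_i + (W_i cosα_i)·tanφ'] / Σ W_i sinα_i, with Δl_i = b_i / cosα_i.
Slice 1: Δl = 1.6/cos(-5.6°) = 1.608 m; N'_1 = 52·cos(-5.6°) = 51.8; c'Δl = 13.67; W sinα = -5.1
Slice 2: Δl = 2.9/cos4.2° = 2.908 m; N'_2 = 344·cos4.2° = 343.1; c'Δl = 24.72; W sinα = 25.2
Slice 3: Δl = 1.8/cos14.6° = 1.860 m; N'_3 = 274·cos14.6° = 265.2; c'Δl = 15.81; W sinα = 69.1
Slice 4: Δl = 3.1/cos26.0° = 3.449 m; N'_4 = 417·cos26.0° = 374.8; c'Δl = 29.32; W sinα = 182.8
Slice 5: Δl = 1.8/cos38.6° = 2.303 m; N'_5 = 188·cos38.6° = 146.9; c'Δl = 19.58; W sinα = 117.3
Slice 6: Δl = 3.1/cos54.1° = 5.287 m; N'_6 = 169·cos54.1° = 99.1; c'Δl = 44.94; W sinα = 136.9
Σc'Δl = 148.0 kN/m; ΣN' = 1280.8 kN/m; ΣW sinα = 526.2 kN/m
Resisting = 148.0 + 1280.8·tan22.3° = 148.0 + 525.3 = 673.3 kN/m
FS = 673.3 / 526.2 = 1.280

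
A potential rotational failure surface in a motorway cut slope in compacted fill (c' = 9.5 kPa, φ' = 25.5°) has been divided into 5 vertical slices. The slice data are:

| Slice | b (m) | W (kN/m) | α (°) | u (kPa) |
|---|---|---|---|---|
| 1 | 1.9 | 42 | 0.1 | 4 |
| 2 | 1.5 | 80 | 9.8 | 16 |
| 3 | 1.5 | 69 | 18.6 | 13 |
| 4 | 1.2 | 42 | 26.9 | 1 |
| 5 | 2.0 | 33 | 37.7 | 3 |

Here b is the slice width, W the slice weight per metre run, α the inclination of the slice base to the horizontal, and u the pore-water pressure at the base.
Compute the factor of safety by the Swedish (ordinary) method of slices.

FS = 2.33

Ordinary method of slices: FS = Σ[c'·Δl_i + (W_i cosα_i − u_i·Δl_i)·tanφ'] / Σ W_i sinα_i, with Δl_i = b_i / cosα_i.
Slice 1: Δl = 1.9/cos0.1° = 1.900 m; N'_1 = 42·cos0.1° − 4·1.900 = 34.4; c'Δl = 18.05; W sinα = 0.1
Slice 2: Δl = 1.5/cos9.8° = 1.522 m; N'_2 = 80·cos9.8° − 16·1.522 = 54.5; c'Δl = 14.46; W sinα = 13.6
Slice 3: Δl = 1.5/cos18.6° = 1.583 m; N'_3 = 69·cos18.6° − 13·1.583 = 44.8; c'Δl = 15.04; W sinα = 22.0
Slice 4: Δl = 1.2/cos26.9° = 1.346 m; N'_4 = 42·cos26.9° − 1·1.346 = 36.1; c'Δl = 12.78; W sinα = 19.0
Slice 5: Δl = 2.0/cos37.7° = 2.528 m; N'_5 = 33·cos37.7° − 3·2.528 = 18.5; c'Δl = 24.01; W sinα = 20.2
Σc'Δl = 84.3 kN/m; ΣN' = 188.3 kN/m; ΣW sinα = 74.9 kN/m
Resisting = 84.3 + 188.3·tan25.5° = 84.3 + 89.8 = 174.2 kN/m
FS = 174.2 / 74.9 = 2.326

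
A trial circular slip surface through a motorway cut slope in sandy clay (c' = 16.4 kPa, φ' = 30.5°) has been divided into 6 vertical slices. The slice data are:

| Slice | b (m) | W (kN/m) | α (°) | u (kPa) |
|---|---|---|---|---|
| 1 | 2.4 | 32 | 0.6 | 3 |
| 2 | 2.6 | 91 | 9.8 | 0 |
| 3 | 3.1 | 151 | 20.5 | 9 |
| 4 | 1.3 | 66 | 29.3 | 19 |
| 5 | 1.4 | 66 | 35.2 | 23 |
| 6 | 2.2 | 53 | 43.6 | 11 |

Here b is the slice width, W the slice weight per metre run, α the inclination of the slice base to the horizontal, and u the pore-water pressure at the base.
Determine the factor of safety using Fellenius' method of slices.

Ordinary method of slices: FS = Σ[c'·Δl_i + (W_i cosα_i − u_i·Δl_i)·tanφ'] / Σ W_i sinα_i, with Δl_i = b_i / cosα_i.
Slice 1: Δl = 2.4/cos0.6° = 2.400 m; N'_1 = 32·cos0.6° − 3·2.400 = 24.8; c'Δl = 39.36; W sinα = 0.3
Slice 2: Δl = 2.6/cos9.8° = 2.639 m; N'_2 = 91·cos9.8° − 0·2.639 = 89.7; c'Δl = 43.27; W sinα = 15.5
Slice 3: Δl = 3.1/cos20.5° = 3.310 m; N'_3 = 151·cos20.5° − 9·3.310 = 111.7; c'Δl = 54.28; W sinα = 52.9
Slice 4: Δl = 1.3/cos29.3° = 1.491 m; N'_4 = 66·cos29.3° − 19·1.491 = 29.2; c'Δl = 24.45; W sinα = 32.3
Slice 5: Δl = 1.4/cos35.2° = 1.713 m; N'_5 = 66·cos35.2° − 23·1.713 = 14.5; c'Δl = 28.10; W sinα = 38.0
Slice 6: Δl = 2.2/cos43.6° = 3.038 m; N'_6 = 53·cos43.6° − 11·3.038 = 5.0; c'Δl = 49.82; W sinα = 36.5
Σc'Δl = 239.3 kN/m; ΣN' = 274.8 kN/m; ΣW sinα = 175.6 kN/m
Resisting = 239.3 + 274.8·tan30.5° = 239.3 + 161.9 = 401.2 kN/m
FS = 401.2 / 175.6 = 2.285

FS = 2.28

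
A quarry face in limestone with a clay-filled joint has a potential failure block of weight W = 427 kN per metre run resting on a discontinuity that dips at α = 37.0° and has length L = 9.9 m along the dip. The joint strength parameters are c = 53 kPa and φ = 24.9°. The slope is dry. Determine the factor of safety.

Resolving the block weight along and normal to the plane and applying the Mohr–Coulomb strength on the joint:
N' = W cosα = 427·cos37.0° = 341.0 kN/m
Driving force T = W sinα = 427·sin37.0° = 257.0 kN/m
Resisting force R = c·L + N'·tanφ = 53·9.9 + 341.0·tan24.9° = 524.7 + 158.3 = 683.0 kN/m
FS = R / T = 683.0 / 257.0 = 2.658

FS = 2.66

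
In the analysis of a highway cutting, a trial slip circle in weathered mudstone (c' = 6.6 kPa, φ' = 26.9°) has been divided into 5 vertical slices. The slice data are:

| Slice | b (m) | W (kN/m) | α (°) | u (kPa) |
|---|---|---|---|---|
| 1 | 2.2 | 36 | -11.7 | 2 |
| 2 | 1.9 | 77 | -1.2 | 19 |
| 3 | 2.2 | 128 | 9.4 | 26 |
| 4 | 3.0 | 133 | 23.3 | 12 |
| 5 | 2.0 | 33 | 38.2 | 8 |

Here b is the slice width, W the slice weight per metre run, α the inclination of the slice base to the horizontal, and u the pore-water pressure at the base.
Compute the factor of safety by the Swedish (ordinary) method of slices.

FS = 2.31

Ordinary method of slices: FS = Σ[c'·Δl_i + (W_i cosα_i − u_i·Δl_i)·tanφ'] / Σ W_i sinα_i, with Δl_i = b_i / cosα_i.
Slice 1: Δl = 2.2/cos(-11.7°) = 2.247 m; N'_1 = 36·cos(-11.7°) − 2·2.247 = 30.8; c'Δl = 14.83; W sinα = -7.3
Slice 2: Δl = 1.9/cos(-1.2°) = 1.900 m; N'_2 = 77·cos(-1.2°) − 19·1.900 = 40.9; c'Δl = 12.54; W sinα = -1.6
Slice 3: Δl = 2.2/cos9.4° = 2.230 m; N'_3 = 128·cos9.4° − 26·2.230 = 68.3; c'Δl = 14.72; W sinα = 20.9
Slice 4: Δl = 3.0/cos23.3° = 3.266 m; N'_4 = 133·cos23.3° − 12·3.266 = 83.0; c'Δl = 21.56; W sinα = 52.6
Slice 5: Δl = 2.0/cos38.2° = 2.545 m; N'_5 = 33·cos38.2° − 8·2.545 = 5.6; c'Δl = 16.80; W sinα = 20.4
Σc'Δl = 80.4 kN/m; ΣN' = 228.5 kN/m; ΣW sinα = 85.0 kN/m
Resisting = 80.4 + 228.5·tan26.9° = 80.4 + 115.9 = 196.4 kN/m
FS = 196.4 / 85.0 = 2.310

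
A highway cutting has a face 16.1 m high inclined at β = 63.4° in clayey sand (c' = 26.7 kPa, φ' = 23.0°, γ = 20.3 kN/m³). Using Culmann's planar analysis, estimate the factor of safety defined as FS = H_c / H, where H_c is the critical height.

FS = 1.13

H_c = (4c'/γ) · sinβ cosφ' / [1 − cos(β − φ')]
    = (4·26.7/20.3) · sin63.4°·cos23.0° / [1 − cos40.4°]
    = 5.261 · 0.8231 / 0.2385 = 18.16 m
FS = H_c / H = 18.16 / 16.1 = 1.128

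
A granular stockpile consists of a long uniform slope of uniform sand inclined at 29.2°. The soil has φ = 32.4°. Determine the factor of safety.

For a dry cohesionless infinite slope the factor of safety is FS = tanφ / tanβ.
FS = tan32.4° / tan29.2° = 0.6346 / 0.5589 = 1.136

FS = 1.14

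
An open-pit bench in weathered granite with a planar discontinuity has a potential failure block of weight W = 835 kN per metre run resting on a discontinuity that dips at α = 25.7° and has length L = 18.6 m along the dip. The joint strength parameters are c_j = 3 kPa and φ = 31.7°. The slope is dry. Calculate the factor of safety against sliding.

Resolving the block weight along and normal to the plane and applying the Mohr–Coulomb strength on the joint:
N' = W cosα = 835·cos25.7° = 752.4 kN/m
Driving force T = W sinα = 835·sin25.7° = 362.1 kN/m
Resisting force R = c_j·L + N'·tanφ = 3·18.6 + 752.4·tan31.7° = 55.8 + 464.7 = 520.5 kN/m
FS = R / T = 520.5 / 362.1 = 1.437

FS = 1.44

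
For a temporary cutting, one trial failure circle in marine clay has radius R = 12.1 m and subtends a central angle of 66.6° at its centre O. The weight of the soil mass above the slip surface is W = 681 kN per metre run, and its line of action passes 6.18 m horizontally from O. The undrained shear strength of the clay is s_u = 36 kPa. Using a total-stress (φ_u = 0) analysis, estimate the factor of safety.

FS = 1.46

Taking moments about the centre O, the resisting moment is provided by the undrained shear strength acting along the arc:
Arc length L_a = R·θ = 12.1·(66.6°·π/180) = 12.1·1.1624 = 14.06 m
M_R = s_u·L_a·R = 36·14.06·12.1 = 6126.7 kN·m/m
M_D = W·d = 681·6.18 = 4208.6 kN·m/m
FS = M_R / M_D = 6126.7 / 4208.6 = 1.456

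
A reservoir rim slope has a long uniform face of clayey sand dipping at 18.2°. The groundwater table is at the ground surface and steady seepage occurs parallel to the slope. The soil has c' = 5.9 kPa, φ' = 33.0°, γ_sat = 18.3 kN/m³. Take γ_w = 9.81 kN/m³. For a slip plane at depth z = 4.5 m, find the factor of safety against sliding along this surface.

With seepage parallel to the slope and the water table at the surface, the effective normal stress on the slip plane uses the buoyant unit weight γ' = γ_sat − γ_w while the driving shear stress uses γ_sat:
FS = [c' + γ' z cos²β tanφ'] / [γ_sat z sinβ cosβ]
γ' = 18.3 − 9.81 = 8.49 kN/m³
Numerator = 5.9 + 8.49·4.5·cos²18.2°·tan33.0° = 5.9 + 8.49·4.5·0.9024·0.6494 = 28.290 kPa
Denominator = 18.3·4.5·sin18.2°·cos18.2° = 18.3·4.5·0.3123·0.9500 = 24.434 kPa
FS = 28.290 / 24.434 = 1.158

FS = 1.16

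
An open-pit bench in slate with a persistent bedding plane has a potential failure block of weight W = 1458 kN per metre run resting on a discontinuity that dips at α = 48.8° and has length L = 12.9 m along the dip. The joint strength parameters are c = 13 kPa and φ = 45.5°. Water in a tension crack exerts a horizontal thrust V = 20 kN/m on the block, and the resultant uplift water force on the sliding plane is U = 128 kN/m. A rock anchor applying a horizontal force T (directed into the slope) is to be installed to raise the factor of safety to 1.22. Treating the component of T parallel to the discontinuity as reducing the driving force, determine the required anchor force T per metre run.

Resolving forces along and normal to the sliding plane, with the horizontal anchor force T adding T·sinα to the effective normal force and T·cosα acting up the plane against the driving force:
FS = [cL + (W cosα − U − V sinα + T sinα) tanφ] / [W sinα + V cosα − T cosα]
Without the anchor: N' = 817.3 kN/m, driving T_d = 1110.2 kN/m, resisting R = 13·12.9 + 817.3·tan45.5° = 999.4 kN/m, FS = 0.90.
Setting FS = 1.22 and solving for T:
1.22·(1110.2 − T cos48.8°) = 999.4 + T sin48.8°·tan45.5°
T·(sin48.8°·tan45.5° + 1.22·cos48.8°) = 1.22·1110.2 − 999.4
T·(0.7524·1.0176 + 1.22·0.6587) = 1354.4 − 999.4 = 355.0
T·1.5693 = 355.0
T = 226.2 kN/m

T = 226 kN/m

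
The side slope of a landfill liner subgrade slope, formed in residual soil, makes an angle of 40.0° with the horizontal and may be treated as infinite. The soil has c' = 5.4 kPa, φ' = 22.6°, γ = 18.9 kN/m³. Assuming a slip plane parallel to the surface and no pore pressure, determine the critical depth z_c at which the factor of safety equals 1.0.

z_c = 1.15 m

Setting FS = 1.00 in FS = [c' + γz cos²β tanφ'] / [γz sinβ cosβ] and solving for z:
z = c' / [γ cosβ (FS·sinβ − cosβ·tanφ')]
  = 5.4 / [18.9·cos40.0°·(1.00·sin40.0° − cos40.0°·tan22.6°)]
  = 5.4 / [18.9·0.7660·(1.00·0.6428 − 0.7660·0.4163)]
  = 5.4 / 4.6897 = 1.151 m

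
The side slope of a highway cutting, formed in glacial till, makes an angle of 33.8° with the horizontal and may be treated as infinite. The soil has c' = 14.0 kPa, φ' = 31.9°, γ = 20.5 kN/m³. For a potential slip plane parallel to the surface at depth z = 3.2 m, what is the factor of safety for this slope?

For an infinite slope with a slip plane parallel to the surface (no pore pressure): FS = [c' + γz cos²β tanφ'] / [γz sinβ cosβ].
γz = 20.5·3.2 = 65.60 kN/m²
Numerator = 14.0 + 65.60·cos²33.8°·tan31.9° = 14.0 + 65.60·0.6905·0.6224 = 42.196 kPa
Denominator = 65.60·sin33.8°·cos33.8° = 65.60·0.5563·0.8310 = 30.325 kPa
FS = 42.196 / 30.325 = 1.391

FS = 1.39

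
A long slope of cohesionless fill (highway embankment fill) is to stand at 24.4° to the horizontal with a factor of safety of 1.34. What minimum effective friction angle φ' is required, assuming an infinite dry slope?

FS = tanφ'/tanβ ⇒ tanφ' = FS · tanβ = 1.34 · tan24.4° = 0.6079
φ' = arctan(0.6079) = 31.29°

φ' = 31.3°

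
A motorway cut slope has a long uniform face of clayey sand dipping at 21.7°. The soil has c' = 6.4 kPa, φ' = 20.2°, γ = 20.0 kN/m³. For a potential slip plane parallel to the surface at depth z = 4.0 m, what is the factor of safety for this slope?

FS = 1.16

For an infinite slope with a slip plane parallel to the surface (no pore pressure): FS = [c' + γz cos²β tanφ'] / [γz sinβ cosβ].
γz = 20.0·4.0 = 80.00 kN/m²
Numerator = 6.4 + 80.00·cos²21.7°·tan20.2° = 6.4 + 80.00·0.8633·0.3679 = 31.810 kPa
Denominator = 80.00·sin21.7°·cos21.7° = 80.00·0.3697·0.9291 = 27.484 kPa
FS = 31.810 / 27.484 = 1.157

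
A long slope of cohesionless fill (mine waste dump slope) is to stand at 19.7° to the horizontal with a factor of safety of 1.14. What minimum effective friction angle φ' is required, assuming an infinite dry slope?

φ' = 22.2°

FS = tanφ'/tanβ ⇒ tanφ' = FS · tanβ = 1.14 · tan19.7° = 0.4082
φ' = arctan(0.4082) = 22.20°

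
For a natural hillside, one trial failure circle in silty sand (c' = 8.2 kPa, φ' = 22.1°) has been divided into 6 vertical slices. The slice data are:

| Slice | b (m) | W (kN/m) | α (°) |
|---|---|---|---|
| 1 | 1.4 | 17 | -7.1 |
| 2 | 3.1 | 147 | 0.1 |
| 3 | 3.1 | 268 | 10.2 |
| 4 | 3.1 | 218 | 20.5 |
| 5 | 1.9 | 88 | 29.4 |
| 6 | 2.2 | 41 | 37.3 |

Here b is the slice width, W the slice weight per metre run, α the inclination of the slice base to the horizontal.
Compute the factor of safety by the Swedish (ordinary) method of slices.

FS = 2.27

Ordinary method of slices: FS = Σ[c'·Δl_i + (W_i cosα_i)·tanφ'] / Σ W_i sinα_i, with Δl_i = b_i / cosα_i.
Slice 1: Δl = 1.4/cos(-7.1°) = 1.411 m; N'_1 = 17·cos(-7.1°) = 16.9; c'Δl = 11.57; W sinα = -2.1
Slice 2: Δl = 3.1/cos0.1° = 3.100 m; N'_2 = 147·cos0.1° = 147.0; c'Δl = 25.42; W sinα = 0.3
Slice 3: Δl = 3.1/cos10.2° = 3.150 m; N'_3 = 268·cos10.2° = 263.8; c'Δl = 25.83; W sinα = 47.5
Slice 4: Δl = 3.1/cos20.5° = 3.310 m; N'_4 = 218·cos20.5° = 204.2; c'Δl = 27.14; W sinα = 76.3
Slice 5: Δl = 1.9/cos29.4° = 2.181 m; N'_5 = 88·cos29.4° = 76.7; c'Δl = 17.88; W sinα = 43.2
Slice 6: Δl = 2.2/cos37.3° = 2.766 m; N'_6 = 41·cos37.3° = 32.6; c'Δl = 22.68; W sinα = 24.8
Σc'Δl = 130.5 kN/m; ΣN' = 741.1 kN/m; ΣW sinα = 190.0 kN/m
Resisting = 130.5 + 741.1·tan22.1° = 130.5 + 300.9 = 431.5 kN/m
FS = 431.5 / 190.0 = 2.271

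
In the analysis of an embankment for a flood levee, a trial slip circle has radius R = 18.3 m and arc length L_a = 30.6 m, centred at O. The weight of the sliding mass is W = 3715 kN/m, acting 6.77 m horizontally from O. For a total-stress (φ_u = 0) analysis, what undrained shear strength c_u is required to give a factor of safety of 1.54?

c_u = 69.2 kPa

FS = c_u·L_a·R / (W·d), so c_u = FS·W·d / (L_a·R).
c_u = 1.54·3715·6.77 / (30.60·18.3) = 38731.8 / 559.98 = 69.17 kPa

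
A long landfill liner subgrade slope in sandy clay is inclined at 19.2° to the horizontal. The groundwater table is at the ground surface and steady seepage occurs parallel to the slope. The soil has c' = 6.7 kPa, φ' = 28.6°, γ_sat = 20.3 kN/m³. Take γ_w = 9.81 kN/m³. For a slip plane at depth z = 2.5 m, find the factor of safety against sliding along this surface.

FS = 1.23

With seepage parallel to the slope and the water table at the surface, the effective normal stress on the slip plane uses the buoyant unit weight γ' = γ_sat − γ_w while the driving shear stress uses γ_sat:
FS = [c' + γ' z cos²β tanφ'] / [γ_sat z sinβ cosβ]
γ' = 20.3 − 9.81 = 10.49 kN/m³
Numerator = 6.7 + 10.49·2.5·cos²19.2°·tan28.6° = 6.7 + 10.49·2.5·0.8918·0.5452 = 19.452 kPa
Denominator = 20.3·2.5·sin19.2°·cos19.2° = 20.3·2.5·0.3289·0.9444 = 15.762 kPa
FS = 19.452 / 15.762 = 1.234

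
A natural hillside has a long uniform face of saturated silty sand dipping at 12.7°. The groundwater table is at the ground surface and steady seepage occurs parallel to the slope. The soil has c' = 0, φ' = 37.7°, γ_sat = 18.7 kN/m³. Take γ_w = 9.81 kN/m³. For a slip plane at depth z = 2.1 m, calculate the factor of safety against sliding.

FS = 1.63

With seepage parallel to the slope and the water table at the surface, the effective normal stress on the slip plane uses the buoyant unit weight γ' = γ_sat − γ_w while the driving shear stress uses γ_sat:
FS = [c' + γ' z cos²β tanφ'] / [γ_sat z sinβ cosβ]
(For c' = 0 this reduces to FS = (γ'/γ_sat)·tanφ'/tanβ.)
γ' = 18.7 − 9.81 = 8.89 kN/m³
Numerator = 0.0 + 8.89·2.1·cos²12.7°·tan37.7° = 0.0 + 8.89·2.1·0.9517·0.7729 = 13.732 kPa
Denominator = 18.7·2.1·sin12.7°·cos12.7° = 18.7·2.1·0.2198·0.9755 = 8.422 kPa
FS = 13.732 / 8.422 = 1.630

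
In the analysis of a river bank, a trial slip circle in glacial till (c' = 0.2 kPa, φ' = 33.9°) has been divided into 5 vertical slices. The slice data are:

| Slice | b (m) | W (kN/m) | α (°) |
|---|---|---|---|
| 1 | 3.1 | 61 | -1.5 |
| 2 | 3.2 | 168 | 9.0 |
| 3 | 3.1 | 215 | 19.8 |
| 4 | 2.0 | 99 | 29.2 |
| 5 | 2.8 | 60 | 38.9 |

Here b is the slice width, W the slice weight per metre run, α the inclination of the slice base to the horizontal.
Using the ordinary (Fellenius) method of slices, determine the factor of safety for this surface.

FS = 2.08

Ordinary method of slices: FS = Σ[c'·Δl_i + (W_i cosα_i)·tanφ'] / Σ W_i sinα_i, with Δl_i = b_i / cosα_i.
Slice 1: Δl = 3.1/cos(-1.5°) = 3.101 m; N'_1 = 61·cos(-1.5°) = 61.0; c'Δl = 0.62; W sinα = -1.6
Slice 2: Δl = 3.2/cos9.0° = 3.240 m; N'_2 = 168·cos9.0° = 165.9; c'Δl = 0.65; W sinα = 26.3
Slice 3: Δl = 3.1/cos19.8° = 3.295 m; N'_3 = 215·cos19.8° = 202.3; c'Δl = 0.66; W sinα = 72.8
Slice 4: Δl = 2.0/cos29.2° = 2.291 m; N'_4 = 99·cos29.2° = 86.4; c'Δl = 0.46; W sinα = 48.3
Slice 5: Δl = 2.8/cos38.9° = 3.598 m; N'_5 = 60·cos38.9° = 46.7; c'Δl = 0.72; W sinα = 37.7
Σc'Δl = 3.1 kN/m; ΣN' = 562.3 kN/m; ΣW sinα = 183.5 kN/m
Resisting = 3.1 + 562.3·tan33.9° = 3.1 + 377.9 = 381.0 kN/m
FS = 381.0 / 183.5 = 2.076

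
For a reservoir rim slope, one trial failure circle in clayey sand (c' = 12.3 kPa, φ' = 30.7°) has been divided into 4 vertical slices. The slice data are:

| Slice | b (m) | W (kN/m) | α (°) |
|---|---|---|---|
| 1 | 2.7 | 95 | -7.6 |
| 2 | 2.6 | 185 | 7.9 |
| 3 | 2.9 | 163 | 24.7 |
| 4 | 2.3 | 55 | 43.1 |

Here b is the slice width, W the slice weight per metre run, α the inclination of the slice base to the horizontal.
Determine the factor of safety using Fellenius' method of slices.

Ordinary method of slices: FS = Σ[c'·Δl_i + (W_i cosα_i)·tanφ'] / Σ W_i sinα_i, with Δl_i = b_i / cosα_i.
Slice 1: Δl = 2.7/cos(-7.6°) = 2.724 m; N'_1 = 95·cos(-7.6°) = 94.2; c'Δl = 33.50; W sinα = -12.6
Slice 2: Δl = 2.6/cos7.9° = 2.625 m; N'_2 = 185·cos7.9° = 183.2; c'Δl = 32.29; W sinα = 25.4
Slice 3: Δl = 2.9/cos24.7° = 3.192 m; N'_3 = 163·cos24.7° = 148.1; c'Δl = 39.26; W sinα = 68.1
Slice 4: Δl = 2.3/cos43.1° = 3.150 m; N'_4 = 55·cos43.1° = 40.2; c'Δl = 38.74; W sinα = 37.6
Σc'Δl = 143.8 kN/m; ΣN' = 465.7 kN/m; ΣW sinα = 118.6 kN/m
Resisting = 143.8 + 465.7·tan30.7° = 143.8 + 276.5 = 420.3 kN/m
FS = 420.3 / 118.6 = 3.545

FS = 3.55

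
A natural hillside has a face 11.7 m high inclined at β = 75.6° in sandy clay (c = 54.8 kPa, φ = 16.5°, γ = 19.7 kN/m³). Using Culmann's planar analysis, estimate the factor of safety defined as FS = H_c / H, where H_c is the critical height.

H_c = (4c/γ) · sinβ cosφ / [1 − cos(β − φ)]
    = (4·54.8/19.7) · sin75.6°·cos16.5° / [1 − cos59.1°]
    = 11.127 · 0.9287 / 0.4865 = 21.24 m
FS = H_c / H = 21.24 / 11.7 = 1.816

FS = 1.82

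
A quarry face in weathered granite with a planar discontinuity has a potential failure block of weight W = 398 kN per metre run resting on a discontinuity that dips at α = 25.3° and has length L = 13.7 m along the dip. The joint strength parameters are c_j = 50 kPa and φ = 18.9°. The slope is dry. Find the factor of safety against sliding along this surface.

Resolving the block weight along and normal to the plane and applying the Mohr–Coulomb strength on the joint:
N' = W cosα = 398·cos25.3° = 359.8 kN/m
Driving force T = W sinα = 398·sin25.3° = 170.1 kN/m
Resisting force R = c_j·L + N'·tanφ = 50·13.7 + 359.8·tan18.9° = 685.0 + 123.2 = 808.2 kN/m
FS = R / T = 808.2 / 170.1 = 4.752

FS = 4.75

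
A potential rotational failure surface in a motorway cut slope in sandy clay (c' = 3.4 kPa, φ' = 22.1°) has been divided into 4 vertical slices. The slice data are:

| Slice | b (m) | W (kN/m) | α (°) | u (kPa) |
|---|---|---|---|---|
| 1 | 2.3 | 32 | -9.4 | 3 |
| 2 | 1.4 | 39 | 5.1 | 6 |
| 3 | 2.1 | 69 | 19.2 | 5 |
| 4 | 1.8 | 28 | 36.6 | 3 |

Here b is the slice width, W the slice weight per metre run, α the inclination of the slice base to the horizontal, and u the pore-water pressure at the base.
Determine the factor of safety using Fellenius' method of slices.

Ordinary method of slices: FS = Σ[c'·Δl_i + (W_i cosα_i − u_i·Δl_i)·tanφ'] / Σ W_i sinα_i, with Δl_i = b_i / cosα_i.
Slice 1: Δl = 2.3/cos(-9.4°) = 2.331 m; N'_1 = 32·cos(-9.4°) − 3·2.331 = 24.6; c'Δl = 7.93; W sinα = -5.2
Slice 2: Δl = 1.4/cos5.1° = 1.406 m; N'_2 = 39·cos5.1° − 6·1.406 = 30.4; c'Δl = 4.78; W sinα = 3.5
Slice 3: Δl = 2.1/cos19.2° = 2.224 m; N'_3 = 69·cos19.2° − 5·2.224 = 54.0; c'Δl = 7.56; W sinα = 22.7
Slice 4: Δl = 1.8/cos36.6° = 2.242 m; N'_4 = 28·cos36.6° − 3·2.242 = 15.8; c'Δl = 7.62; W sinα = 16.7
Σc'Δl = 27.9 kN/m; ΣN' = 124.8 kN/m; ΣW sinα = 37.6 kN/m
Resisting = 27.9 + 124.8·tan22.1° = 27.9 + 50.7 = 78.6 kN/m
FS = 78.6 / 37.6 = 2.088

FS = 2.09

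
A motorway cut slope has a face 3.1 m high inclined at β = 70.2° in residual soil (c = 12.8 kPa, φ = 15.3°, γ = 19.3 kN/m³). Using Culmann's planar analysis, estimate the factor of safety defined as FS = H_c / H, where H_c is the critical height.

H_c = (4c/γ) · sinβ cosφ / [1 − cos(β − φ)]
    = (4·12.8/19.3) · sin70.2°·cos15.3° / [1 − cos54.9°]
    = 2.653 · 0.9075 / 0.4250 = 5.66 m
FS = H_c / H = 5.66 / 3.1 = 1.827

FS = 1.83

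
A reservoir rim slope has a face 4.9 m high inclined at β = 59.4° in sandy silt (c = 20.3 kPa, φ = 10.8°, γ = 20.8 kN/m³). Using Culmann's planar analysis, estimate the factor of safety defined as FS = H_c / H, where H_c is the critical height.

H_c = (4c/γ) · sinβ cosφ / [1 − cos(β − φ)]
    = (4·20.3/20.8) · sin59.4°·cos10.8° / [1 − cos48.6°]
    = 3.904 · 0.8455 / 0.3387 = 9.75 m
FS = H_c / H = 9.75 / 4.9 = 1.989

FS = 1.99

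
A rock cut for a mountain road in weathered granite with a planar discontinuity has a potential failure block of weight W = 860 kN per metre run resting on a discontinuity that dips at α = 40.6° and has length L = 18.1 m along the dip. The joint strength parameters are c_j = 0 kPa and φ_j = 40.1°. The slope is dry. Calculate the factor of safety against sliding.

Resolving the block weight along and normal to the plane and applying the Mohr–Coulomb strength on the joint:
N' = W cosα = 860·cos40.6° = 653.0 kN/m
Driving force T = W sinα = 860·sin40.6° = 559.7 kN/m
Resisting force R = c_j·L + N'·tanφ_j = 0·18.1 + 653.0·tan40.1° = 0.0 + 549.9 = 549.9 kN/m
FS = R / T = 549.9 / 559.7 = 0.982

FS = 0.98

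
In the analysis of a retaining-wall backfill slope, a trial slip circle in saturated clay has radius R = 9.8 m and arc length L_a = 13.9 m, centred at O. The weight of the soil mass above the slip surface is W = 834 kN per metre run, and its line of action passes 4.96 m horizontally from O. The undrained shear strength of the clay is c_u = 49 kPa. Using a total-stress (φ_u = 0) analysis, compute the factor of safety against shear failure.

Taking moments about the centre O, the resisting moment is provided by the undrained shear strength acting along the arc:
M_R = c_u·L_a·R = 49·13.90·9.8 = 6674.8 kN·m/m
M_D = W·d = 834·4.96 = 4136.6 kN·m/m
FS = M_R / M_D = 6674.8 / 4136.6 = 1.614

FS = 1.61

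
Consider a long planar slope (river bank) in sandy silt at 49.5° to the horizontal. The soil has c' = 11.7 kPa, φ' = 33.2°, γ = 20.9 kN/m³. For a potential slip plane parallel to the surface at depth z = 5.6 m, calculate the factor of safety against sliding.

FS = 0.76

For an infinite slope with a slip plane parallel to the surface (no pore pressure): FS = [c' + γz cos²β tanφ'] / [γz sinβ cosβ].
γz = 20.9·5.6 = 117.04 kN/m²
Numerator = 11.7 + 117.04·cos²49.5°·tan33.2° = 11.7 + 117.04·0.4218·0.6544 = 44.004 kPa
Denominator = 117.04·sin49.5°·cos49.5° = 117.04·0.7604·0.6494 = 57.800 kPa
FS = 44.004 / 57.800 = 0.761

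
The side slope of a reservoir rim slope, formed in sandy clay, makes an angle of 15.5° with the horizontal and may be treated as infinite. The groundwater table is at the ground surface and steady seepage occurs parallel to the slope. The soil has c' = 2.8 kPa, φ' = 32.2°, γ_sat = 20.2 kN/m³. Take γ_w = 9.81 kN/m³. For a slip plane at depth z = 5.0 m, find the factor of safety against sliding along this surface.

FS = 1.28

With seepage parallel to the slope and the water table at the surface, the effective normal stress on the slip plane uses the buoyant unit weight γ' = γ_sat − γ_w while the driving shear stress uses γ_sat:
FS = [c' + γ' z cos²β tanφ'] / [γ_sat z sinβ cosβ]
γ' = 20.2 − 9.81 = 10.39 kN/m³
Numerator = 2.8 + 10.39·5.0·cos²15.5°·tan32.2° = 2.8 + 10.39·5.0·0.9286·0.6297 = 33.178 kPa
Denominator = 20.2·5.0·sin15.5°·cos15.5° = 20.2·5.0·0.2672·0.9636 = 26.009 kPa
FS = 33.178 / 26.009 = 1.276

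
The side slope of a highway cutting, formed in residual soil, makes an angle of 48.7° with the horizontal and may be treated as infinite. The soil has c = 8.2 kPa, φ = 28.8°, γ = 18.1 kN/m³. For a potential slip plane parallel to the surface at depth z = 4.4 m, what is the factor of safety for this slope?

FS = 0.69

For an infinite slope with a slip plane parallel to the surface (no pore pressure): FS = [c + γz cos²β tanφ] / [γz sinβ cosβ].
γz = 18.1·4.4 = 79.64 kN/m²
Numerator = 8.2 + 79.64·cos²48.7°·tan28.8° = 8.2 + 79.64·0.4356·0.5498 = 27.272 kPa
Denominator = 79.64·sin48.7°·cos48.7° = 79.64·0.7513·0.6600 = 39.488 kPa
FS = 27.272 / 39.488 = 0.691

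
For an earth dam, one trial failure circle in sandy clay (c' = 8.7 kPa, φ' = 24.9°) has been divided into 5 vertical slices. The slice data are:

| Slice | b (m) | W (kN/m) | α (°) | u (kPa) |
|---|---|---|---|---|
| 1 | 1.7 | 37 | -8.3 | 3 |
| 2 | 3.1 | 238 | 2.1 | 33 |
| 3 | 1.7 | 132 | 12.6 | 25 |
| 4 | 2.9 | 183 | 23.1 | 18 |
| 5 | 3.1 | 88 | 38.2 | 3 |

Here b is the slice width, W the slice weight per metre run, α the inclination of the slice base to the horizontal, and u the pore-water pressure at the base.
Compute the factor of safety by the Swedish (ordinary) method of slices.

FS = 1.98

Ordinary method of slices: FS = Σ[c'·Δl_i + (W_i cosα_i − u_i·Δl_i)·tanφ'] / Σ W_i sinα_i, with Δl_i = b_i / cosα_i.
Slice 1: Δl = 1.7/cos(-8.3°) = 1.718 m; N'_1 = 37·cos(-8.3°) − 3·1.718 = 31.5; c'Δl = 14.95; W sinα = -5.3
Slice 2: Δl = 3.1/cos2.1° = 3.102 m; N'_2 = 238·cos2.1° − 33·3.102 = 135.5; c'Δl = 26.99; W sinα = 8.7
Slice 3: Δl = 1.7/cos12.6° = 1.742 m; N'_3 = 132·cos12.6° − 25·1.742 = 85.3; c'Δl = 15.15; W sinα = 28.8
Slice 4: Δl = 2.9/cos23.1° = 3.153 m; N'_4 = 183·cos23.1° − 18·3.153 = 111.6; c'Δl = 27.43; W sinα = 71.8
Slice 5: Δl = 3.1/cos38.2° = 3.945 m; N'_5 = 88·cos38.2° − 3·3.945 = 57.3; c'Δl = 34.32; W sinα = 54.4
Σc'Δl = 118.8 kN/m; ΣN' = 421.1 kN/m; ΣW sinα = 158.4 kN/m
Resisting = 118.8 + 421.1·tan24.9° = 118.8 + 195.5 = 314.3 kN/m
FS = 314.3 / 158.4 = 1.984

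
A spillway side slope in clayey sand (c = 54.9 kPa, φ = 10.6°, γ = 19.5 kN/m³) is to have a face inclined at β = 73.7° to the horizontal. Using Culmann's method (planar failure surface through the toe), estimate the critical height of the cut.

H_c = 19.40 m

Culmann's analysis gives the critical failure plane at α_cr = (β + φ)/2 = (73.7 + 10.6)/2 = 42.1°, and the critical height
H_c = (4c/γ) · sinβ cosφ / [1 − cos(β − φ)]
    = (4·54.9/19.5) · sin73.7°·cos10.6° / [1 − cos(63.1°)]
    = 11.262 · 0.9598·0.9829 / [1 − 0.4524]
    = 11.262 · 0.9434 / 0.5476
    = 19.40 m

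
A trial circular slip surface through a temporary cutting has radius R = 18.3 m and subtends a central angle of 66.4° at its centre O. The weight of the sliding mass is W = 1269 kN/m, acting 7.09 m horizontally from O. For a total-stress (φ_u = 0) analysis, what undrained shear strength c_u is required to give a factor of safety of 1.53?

c_u = 35.5 kPa

FS = c_u·L_a·R / (W·d), so c_u = FS·W·d / (L_a·R).
Arc length L_a = R·θ = 18.3·(66.4°·π/180) = 18.3·1.1589 = 21.21 m
c_u = 1.53·1269·7.09 / (21.21·18.3) = 13765.7 / 388.10 = 35.47 kPa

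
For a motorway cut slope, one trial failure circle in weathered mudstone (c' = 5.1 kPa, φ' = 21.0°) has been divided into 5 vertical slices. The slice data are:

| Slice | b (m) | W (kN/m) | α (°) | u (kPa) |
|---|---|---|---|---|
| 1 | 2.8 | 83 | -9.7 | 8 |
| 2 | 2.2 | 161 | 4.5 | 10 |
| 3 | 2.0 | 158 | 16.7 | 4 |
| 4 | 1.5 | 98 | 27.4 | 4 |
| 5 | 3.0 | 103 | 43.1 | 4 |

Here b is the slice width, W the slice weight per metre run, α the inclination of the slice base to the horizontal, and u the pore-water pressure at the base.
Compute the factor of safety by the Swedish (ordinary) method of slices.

FS = 1.57

Ordinary method of slices: FS = Σ[c'·Δl_i + (W_i cosα_i − u_i·Δl_i)·tanφ'] / Σ W_i sinα_i, with Δl_i = b_i / cosα_i.
Slice 1: Δl = 2.8/cos(-9.7°) = 2.841 m; N'_1 = 83·cos(-9.7°) − 8·2.841 = 59.1; c'Δl = 14.49; W sinα = -14.0
Slice 2: Δl = 2.2/cos4.5° = 2.207 m; N'_2 = 161·cos4.5° − 10·2.207 = 138.4; c'Δl = 11.25; W sinα = 12.6
Slice 3: Δl = 2.0/cos16.7° = 2.088 m; N'_3 = 158·cos16.7° − 4·2.088 = 143.0; c'Δl = 10.65; W sinα = 45.4
Slice 4: Δl = 1.5/cos27.4° = 1.690 m; N'_4 = 98·cos27.4° − 4·1.690 = 80.2; c'Δl = 8.62; W sinα = 45.1
Slice 5: Δl = 3.0/cos43.1° = 4.109 m; N'_5 = 103·cos43.1° − 4·4.109 = 58.8; c'Δl = 20.95; W sinα = 70.4
Σc'Δl = 66.0 kN/m; ΣN' = 479.5 kN/m; ΣW sinα = 159.5 kN/m
Resisting = 66.0 + 479.5·tan21.0° = 66.0 + 184.1 = 250.0 kN/m
FS = 250.0 / 159.5 = 1.567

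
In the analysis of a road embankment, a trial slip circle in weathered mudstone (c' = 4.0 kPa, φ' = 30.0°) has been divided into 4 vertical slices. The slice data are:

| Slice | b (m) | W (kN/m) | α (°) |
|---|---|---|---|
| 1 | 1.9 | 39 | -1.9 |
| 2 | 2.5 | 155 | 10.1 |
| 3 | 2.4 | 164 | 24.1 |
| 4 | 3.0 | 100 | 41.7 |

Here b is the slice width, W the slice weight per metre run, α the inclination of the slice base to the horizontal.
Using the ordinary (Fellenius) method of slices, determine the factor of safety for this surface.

FS = 1.79

Ordinary method of slices: FS = Σ[c'·Δl_i + (W_i cosα_i)·tanφ'] / Σ W_i sinα_i, with Δl_i = b_i / cosα_i.
Slice 1: Δl = 1.9/cos(-1.9°) = 1.901 m; N'_1 = 39·cos(-1.9°) = 39.0; c'Δl = 7.60; W sinα = -1.3
Slice 2: Δl = 2.5/cos10.1° = 2.539 m; N'_2 = 155·cos10.1° = 152.6; c'Δl = 10.16; W sinα = 27.2
Slice 3: Δl = 2.4/cos24.1° = 2.629 m; N'_3 = 164·cos24.1° = 149.7; c'Δl = 10.52; W sinα = 67.0
Slice 4: Δl = 3.0/cos41.7° = 4.018 m; N'_4 = 100·cos41.7° = 74.7; c'Δl = 16.07; W sinα = 66.5
Σc'Δl = 44.4 kN/m; ΣN' = 415.9 kN/m; ΣW sinα = 159.4 kN/m
Resisting = 44.4 + 415.9·tan30.0° = 44.4 + 240.1 = 284.5 kN/m
FS = 284.5 / 159.4 = 1.785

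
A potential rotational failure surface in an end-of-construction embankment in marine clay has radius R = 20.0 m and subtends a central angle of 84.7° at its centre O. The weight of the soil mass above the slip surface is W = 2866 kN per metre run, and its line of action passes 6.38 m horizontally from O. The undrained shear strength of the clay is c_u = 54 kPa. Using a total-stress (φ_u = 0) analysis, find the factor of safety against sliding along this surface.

FS = 1.75

Taking moments about the centre O, the resisting moment is provided by the undrained shear strength acting along the arc:
Arc length L_a = R·θ = 20.0·(84.7°·π/180) = 20.0·1.4783 = 29.57 m
M_R = c_u·L_a·R = 54·29.57·20.0 = 31931.1 kN·m/m
M_D = W·d = 2866·6.38 = 18285.1 kN·m/m
FS = M_R / M_D = 31931.1 / 18285.1 = 1.746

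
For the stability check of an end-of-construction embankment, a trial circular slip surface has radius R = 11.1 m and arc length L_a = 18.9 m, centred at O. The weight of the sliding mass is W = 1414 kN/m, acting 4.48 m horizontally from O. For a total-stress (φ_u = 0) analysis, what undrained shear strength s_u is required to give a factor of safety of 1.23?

s_u = 37.1 kPa

FS = s_u·L_a·R / (W·d), so s_u = FS·W·d / (L_a·R).
s_u = 1.23·1414·4.48 / (18.90·11.1) = 7791.7 / 209.79 = 37.14 kPa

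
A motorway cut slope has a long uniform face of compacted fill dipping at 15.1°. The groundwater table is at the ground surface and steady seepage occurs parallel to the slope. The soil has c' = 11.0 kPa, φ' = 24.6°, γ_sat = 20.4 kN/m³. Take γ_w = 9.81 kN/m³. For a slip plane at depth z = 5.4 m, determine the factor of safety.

FS = 1.28

With seepage parallel to the slope and the water table at the surface, the effective normal stress on the slip plane uses the buoyant unit weight γ' = γ_sat − γ_w while the driving shear stress uses γ_sat:
FS = [c' + γ' z cos²β tanφ'] / [γ_sat z sinβ cosβ]
γ' = 20.4 − 9.81 = 10.59 kN/m³
Numerator = 11.0 + 10.59·5.4·cos²15.1°·tan24.6° = 11.0 + 10.59·5.4·0.9321·0.4578 = 35.405 kPa
Denominator = 20.4·5.4·sin15.1°·cos15.1° = 20.4·5.4·0.2605·0.9655 = 27.706 kPa
FS = 35.405 / 27.706 = 1.278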